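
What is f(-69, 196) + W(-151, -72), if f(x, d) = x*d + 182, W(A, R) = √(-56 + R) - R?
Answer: -13270 + 8*I*√2 ≈ -13270.0 + 11.314*I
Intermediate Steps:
f(x, d) = 182 + d*x (f(x, d) = d*x + 182 = 182 + d*x)
f(-69, 196) + W(-151, -72) = (182 + 196*(-69)) + (√(-56 - 72) - 1*(-72)) = (182 - 13524) + (√(-128) + 72) = -13342 + (8*I*√2 + 72) = -13342 + (72 + 8*I*√2) = -13270 + 8*I*√2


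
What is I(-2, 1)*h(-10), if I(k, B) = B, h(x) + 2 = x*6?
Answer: -62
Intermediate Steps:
h(x) = -2 + 6*x (h(x) = -2 + x*6 = -2 + 6*x)
I(-2, 1)*h(-10) = 1*(-2 + 6*(-10)) = 1*(-2 - 60) = 1*(-62) = -62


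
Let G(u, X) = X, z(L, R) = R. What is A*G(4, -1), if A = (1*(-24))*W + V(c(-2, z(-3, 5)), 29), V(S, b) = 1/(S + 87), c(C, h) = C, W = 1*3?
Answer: 6119/85 ≈ 71.988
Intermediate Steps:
W = 3
V(S, b) = 1/(87 + S)
A = -6119/85 (A = (1*(-24))*3 + 1/(87 - 2) = -24*3 + 1/85 = -72 + 1/85 = -6119/85 ≈ -71.988)
A*G(4, -1) = -6119/85*(-1) = 6119/85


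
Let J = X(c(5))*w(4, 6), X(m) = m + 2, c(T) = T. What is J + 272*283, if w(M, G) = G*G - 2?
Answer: 77214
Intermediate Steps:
w(M, G) = -2 + G² (w(M, G) = G² - 2 = -2 + G²)
X(m) = 2 + m
J = 238 (J = (2 + 5)*(-2 + 6²) = 7*(-2 + 36) = 7*34 = 238)
J + 272*283 = 238 + 272*283 = 238 + 76976 = 77214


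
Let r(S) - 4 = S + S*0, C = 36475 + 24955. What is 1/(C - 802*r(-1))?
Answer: 1/59024 ≈ 1.6942e-5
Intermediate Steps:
C = 61430
r(S) = 4 + S (r(S) = 4 + (S + S*0) = 4 + (S + 0) = 4 + S)
1/(C - 802*r(-1)) = 1/(61430 - 802*(4 - 1)) = 1/(61430 - 802*3) = 1/(61430 - 2406) = 1/59024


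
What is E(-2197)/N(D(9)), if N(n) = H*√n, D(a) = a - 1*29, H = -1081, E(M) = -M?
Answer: 2197*I*√5/10810 ≈ 0.45445*I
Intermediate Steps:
D(a) = -29 + a (D(a) = a - 29 = -29 + a)
N(n) = -1081*√n
E(-2197)/N(D(9)) = (-1*(-2197))/((-1081*√(-29 + 9))) = 2197/((-2162*I*√5)) = 2197*(I*√5/10810) = 2197*I*√5/10810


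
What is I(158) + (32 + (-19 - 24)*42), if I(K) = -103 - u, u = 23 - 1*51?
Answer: -1849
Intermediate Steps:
u = -28 (u = 23 - 51 = -28)
I(K) = -75 (I(K) = -103 - 1*(-28) = -103 + 28 = -75)
I(158) + (32 + (-19 - 24)*42) = -75 + (32 + (-19 - 24)*42) = -75 + (32 - 43*42) = -75 + (32 - 1806) = -75 - 1774 = -1849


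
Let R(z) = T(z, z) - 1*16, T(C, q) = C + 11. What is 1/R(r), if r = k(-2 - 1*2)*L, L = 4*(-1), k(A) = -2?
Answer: ⅓ ≈ 0.33333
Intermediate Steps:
L = -4
T(C, q) = 11 + C
r = 8 (r = -2*(-4) = 8)
R(z) = -5 + z (R(z) = (11 + z) - 1*16 = (11 + z) - 16 = -5 + z)
1/R(r) = 1/(-5 + 8) = 1/3 = ⅓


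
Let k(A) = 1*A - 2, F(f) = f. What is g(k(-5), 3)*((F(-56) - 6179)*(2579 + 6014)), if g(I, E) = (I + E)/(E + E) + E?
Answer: -375041485/3 ≈ -1.2501e+8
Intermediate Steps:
k(A) = -2 + A (k(A) = A - 2 = -2 + A)
g(I, E) = E + (E + I)/(2*E) (g(I, E) = (E + I)/((2*E)) + E = (E + I)*(1/(2*E)) + E = (E + I)/(2*E) + E = E + (E + I)/(2*E))
g(k(-5), 3)*((F(-56) - 6179)*(2579 + 6014)) = (1/2 + 3 + (1/2)*(-2 - 5)/3)*((-56 - 6179)*(2579 + 6014)) = (1/2 + 3 + (1/2)*(-7)*(1/3))*(-6235*8593) = (1/2 + 3 - 7/6)*(-53577355) = (7/3)*(-53577355) = -375041485/3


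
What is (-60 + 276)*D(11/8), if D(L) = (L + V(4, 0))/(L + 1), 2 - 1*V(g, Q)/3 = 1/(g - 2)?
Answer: 10152/19 ≈ 534.32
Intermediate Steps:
V(g, Q) = 6 - 3/(-2 + g) (V(g, Q) = 6 - 3/(g - 2) = 6 - 3/(-2 + g))
D(L) = (9/2 + L)/(1 + L) (D(L) = (L + 3*(-5 + 2*4)/(-2 + 4))/(L + 1) = (L + 3*(-5 + 8)/2)/(1 + L) = (L + 3*(½)*3)/(1 + L) = (L + 9/2)/(1 + L) = (9/2 + L)/(1 + L))
(-60 + 276)*D(11/8) = (-60 + 276)*((9/2 + 11/8)/(1 + 11/8)) = 216*((9/2 + 11*(⅛))/(1 + 11*(⅛))) = 216*((9/2 + 11/8)/(1 + 11/8)) = 216*((47/8)/(19/8)) = 216*((8/19)*(47/8)) = 216*(47/19) = 10152/19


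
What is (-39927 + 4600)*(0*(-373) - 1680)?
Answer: 59349360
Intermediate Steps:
(-39927 + 4600)*(0*(-373) - 1680) = -35327*(0 - 1680) = -35327*(-1680) = 59349360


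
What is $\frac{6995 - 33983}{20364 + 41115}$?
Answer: $- \frac{8996}{20493} \approx -0.43898$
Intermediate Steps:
$\frac{6995 - 33983}{20364 + 41115} = - \frac{26988}{61479} = \left(-26988\right) \frac{1}{61479} = - \frac{8996}{20493}$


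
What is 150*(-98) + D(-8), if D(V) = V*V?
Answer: -14636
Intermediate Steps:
D(V) = V²
150*(-98) + D(-8) = 150*(-98) + (-8)² = -14700 + 64 = -14636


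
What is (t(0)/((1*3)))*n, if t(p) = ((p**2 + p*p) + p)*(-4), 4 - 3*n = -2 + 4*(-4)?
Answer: 0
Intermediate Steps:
n = 22/3 (n = 4/3 - (-2 + 4*(-4))/3 = 4/3 - (-2 - 16)/3 = 4/3 - 1/3*(-18) = 4/3 + 6 = 22/3 ≈ 7.3333)
t(p) = -8*p**2 - 4*p (t(p) = ((p**2 + p**2) + p)*(-4) = (2*p**2 + p)*(-4) = (p + 2*p**2)*(-4) = -8*p**2 - 4*p)
(t(0)/((1*3)))*n = ((-4*0*(1 + 2*0))/((1*3)))*(22/3) = (-4*0*(1 + 0)/3)*(22/3) = (-4*0*1*(1/3))*(22/3) = (0*(1/3))*(22/3) = 0*(22/3) = 0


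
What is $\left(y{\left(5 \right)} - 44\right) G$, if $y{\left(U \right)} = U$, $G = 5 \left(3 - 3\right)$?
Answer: $0$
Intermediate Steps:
$G = 0$ ($G = 5 \cdot 0 = 0$)
$\left(y{\left(5 \right)} - 44\right) G = \left(5 - 44\right) 0 = \left(-39\right) 0 = 0$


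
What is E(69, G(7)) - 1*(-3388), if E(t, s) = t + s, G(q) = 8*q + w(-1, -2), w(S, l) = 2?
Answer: 3515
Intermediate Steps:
G(q) = 2 + 8*q (G(q) = 8*q + 2 = 2 + 8*q)
E(t, s) = s + t
E(69, G(7)) - 1*(-3388) = ((2 + 8*7) + 69) - 1*(-3388) = ((2 + 56) + 69) + 3388 = (58 + 69) + 3388 = 127 + 3388 = 3515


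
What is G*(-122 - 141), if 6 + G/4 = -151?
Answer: 165164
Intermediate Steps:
G = -628 (G = -24 + 4*(-151) = -24 - 604 = -628)
G*(-122 - 141) = -628*(-122 - 141) = -628*(-263) = 165164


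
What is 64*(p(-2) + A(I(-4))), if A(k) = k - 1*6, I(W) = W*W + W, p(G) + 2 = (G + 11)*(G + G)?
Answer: -2048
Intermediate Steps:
p(G) = -2 + 2*G*(11 + G) (p(G) = -2 + (G + 11)*(G + G) = -2 + (11 + G)*(2*G) = -2 + 2*G*(11 + G))
I(W) = W + W**2 (I(W) = W**2 + W = W + W**2)
A(k) = -6 + k (A(k) = k - 6 = -6 + k)
64*(p(-2) + A(I(-4))) = 64*((-2 + 2*(-2)**2 + 22*(-2)) + (-6 - 4*(1 - 4))) = 64*((-2 + 2*4 - 44) + (-6 - 4*(-3))) = 64*((-2 + 8 - 44) + (-6 + 12)) = 64*(-38 + 6) = 64*(-32) = -2048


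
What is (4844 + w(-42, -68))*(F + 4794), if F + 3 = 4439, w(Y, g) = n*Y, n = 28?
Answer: 33855640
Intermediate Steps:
w(Y, g) = 28*Y
F = 4436 (F = -3 + 4439 = 4436)
(4844 + w(-42, -68))*(F + 4794) = (4844 + 28*(-42))*(4436 + 4794) = (4844 - 1176)*9230 = 3668*9230 = 33855640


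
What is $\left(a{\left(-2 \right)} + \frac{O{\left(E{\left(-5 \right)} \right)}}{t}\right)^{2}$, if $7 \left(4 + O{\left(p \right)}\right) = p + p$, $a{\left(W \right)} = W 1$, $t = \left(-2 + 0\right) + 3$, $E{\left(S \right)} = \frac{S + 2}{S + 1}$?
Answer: $\frac{6561}{196} \approx 33.474$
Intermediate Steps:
$E{\left(S \right)} = \frac{2 + S}{1 + S}$
$t = 1$ ($t = -2 + 3 = 1$)
$a{\left(W \right)} = W$
$O{\left(p \right)} = -4 + \frac{2 p}{7}$ ($O{\left(p \right)} = -4 + \frac{p + p}{7} = -4 + \frac{2 p}{7}$)
$\left(a{\left(-2 \right)} + \frac{O{\left(E{\left(-5 \right)} \right)}}{t}\right)^{2} = \left(-2 + \frac{-4 + \frac{2 \frac{2 - 5}{1 - 5}}{7}}{1}\right)^{2} = \left(-2 + \left(-4 + \frac{2 \frac{1}{-4} \left(-3\right)}{7}\right) 1\right)^{2} = \left(-2 + \left(-4 + \frac{2 \left(\left(- \frac{1}{4}\right) \left(-3\right)\right)}{7}\right) 1\right)^{2} = \left(-2 + \left(-4 + \frac{2}{7} \cdot \frac{3}{4}\right) 1\right)^{2} = \left(-2 + \left(-4 + \frac{3}{14}\right) 1\right)^{2} = \left(-2 - \frac{53}{14}\right)^{2} = \left(- \frac{81}{14}\right)^{2} = \frac{6561}{196}$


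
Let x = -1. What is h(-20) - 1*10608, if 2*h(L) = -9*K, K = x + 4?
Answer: -21243/2 ≈ -10622.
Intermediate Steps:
K = 3 (K = -1 + 4 = 3)
h(L) = -27/2 (h(L) = (-9*3)/2 = (1/2)*(-27) = -27/2)
h(-20) - 1*10608 = -27/2 - 1*10608 = -27/2 - 10608 = -21243/2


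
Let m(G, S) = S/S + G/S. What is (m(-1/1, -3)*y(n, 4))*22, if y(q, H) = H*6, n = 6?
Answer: 704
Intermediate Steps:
y(q, H) = 6*H
m(G, S) = 1 + G/S
(m(-1/1, -3)*y(n, 4))*22 = (((-1/1 - 3)/(-3))*(6*4))*22 = (-(-1*1 - 3)/3*24)*22 = (-(-1 - 3)/3*24)*22 = (-⅓*(-4)*24)*22 = ((4/3)*24)*22 = 32*22 = 704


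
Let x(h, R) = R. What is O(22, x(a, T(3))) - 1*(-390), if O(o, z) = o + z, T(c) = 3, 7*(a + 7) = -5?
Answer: 415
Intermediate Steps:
a = -54/7 (a = -7 + (⅐)*(-5) = -7 - 5/7 = -54/7 ≈ -7.7143)
O(22, x(a, T(3))) - 1*(-390) = (22 + 3) - 1*(-390) = 25 + 390 = 415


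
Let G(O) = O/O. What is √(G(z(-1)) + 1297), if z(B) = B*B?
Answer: √1298 ≈ 36.028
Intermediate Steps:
z(B) = B²
G(O) = 1
√(G(z(-1)) + 1297) = √(1 + 1297) = √1298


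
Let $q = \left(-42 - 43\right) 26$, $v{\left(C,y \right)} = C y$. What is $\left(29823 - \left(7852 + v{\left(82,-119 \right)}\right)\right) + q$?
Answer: $29519$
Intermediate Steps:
$q = -2210$ ($q = \left(-85\right) 26 = -2210$)
$\left(29823 - \left(7852 + v{\left(82,-119 \right)}\right)\right) + q = \left(29823 - \left(7852 + 82 \left(-119\right)\right)\right) - 2210 = \left(29823 - -1906\right) - 2210 = \left(29823 + \left(-7852 + 9758\right)\right) - 2210 = \left(29823 + 1906\right) - 2210 = 31729 - 2210 = 29519$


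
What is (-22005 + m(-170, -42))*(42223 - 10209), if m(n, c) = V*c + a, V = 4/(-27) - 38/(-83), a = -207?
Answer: -531498989120/747 ≈ -7.1151e+8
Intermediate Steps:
V = 694/2241 (V = 4*(-1/27) - 38*(-1/83) = -4/27 + 38/83 = 694/2241 ≈ 0.30968)
m(n, c) = -207 + 694*c/2241 (m(n, c) = 694*c/2241 - 207 = -207 + 694*c/2241)
(-22005 + m(-170, -42))*(42223 - 10209) = (-22005 + (-207 + (694/2241)*(-42)))*(42223 - 10209) = (-22005 + (-207 - 9716/747))*32014 = (-22005 - 164345/747)*32014 = -16602080/747*32014 = -531498989120/747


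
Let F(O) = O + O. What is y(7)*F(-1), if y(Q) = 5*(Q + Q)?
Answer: -140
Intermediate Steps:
y(Q) = 10*Q (y(Q) = 5*(2*Q) = 10*Q)
F(O) = 2*O
y(7)*F(-1) = (10*7)*(2*(-1)) = 70*(-2) = -140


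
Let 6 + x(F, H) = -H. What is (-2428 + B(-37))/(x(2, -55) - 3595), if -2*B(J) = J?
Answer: 4819/7092 ≈ 0.67950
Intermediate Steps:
x(F, H) = -6 - H
B(J) = -J/2
(-2428 + B(-37))/(x(2, -55) - 3595) = (-2428 - 1/2*(-37))/((-6 - 1*(-55)) - 3595) = (-2428 + 37/2)/((-6 + 55) - 3595) = -4819/(2*(49 - 3595)) = -4819/2/(-3546) = -4819/2*(-1/3546) = 4819/7092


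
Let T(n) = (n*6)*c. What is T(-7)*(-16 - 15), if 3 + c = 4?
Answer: 1302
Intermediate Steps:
c = 1 (c = -3 + 4 = 1)
T(n) = 6*n (T(n) = (n*6)*1 = (6*n)*1 = 6*n)
T(-7)*(-16 - 15) = (6*(-7))*(-16 - 15) = -42*(-31) = 1302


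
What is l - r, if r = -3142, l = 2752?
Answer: 5894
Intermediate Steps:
l - r = 2752 - 1*(-3142) = 2752 + 3142 = 5894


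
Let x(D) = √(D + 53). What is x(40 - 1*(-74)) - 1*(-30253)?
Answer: 30253 + √167 ≈ 30266.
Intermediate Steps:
x(D) = √(53 + D)
x(40 - 1*(-74)) - 1*(-30253) = √(53 + (40 - 1*(-74))) - 1*(-30253) = √(53 + (40 + 74)) + 30253 = √(53 + 114) + 30253 = √167 + 30253 = 30253 + √167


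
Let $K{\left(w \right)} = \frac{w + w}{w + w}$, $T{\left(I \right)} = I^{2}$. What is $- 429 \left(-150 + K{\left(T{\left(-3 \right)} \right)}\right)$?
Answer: $63921$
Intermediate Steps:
$K{\left(w \right)} = 1$ ($K{\left(w \right)} = \frac{2 w}{2 w} = 2 w \frac{1}{2 w} = 1$)
$- 429 \left(-150 + K{\left(T{\left(-3 \right)} \right)}\right) = - 429 \left(-150 + 1\right) = \left(-429\right) \left(-149\right) = 63921$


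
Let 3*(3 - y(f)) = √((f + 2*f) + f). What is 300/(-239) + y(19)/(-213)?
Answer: -21539/16969 + 2*√19/639 ≈ -1.2557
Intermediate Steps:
y(f) = 3 - 2*√f/3 (y(f) = 3 - √((f + 2*f) + f)/3 = 3 - √(3*f + f)/3 = 3 - 2*√f/3)
300/(-239) + y(19)/(-213) = 300/(-239) + (3 - 2*√19/3)/(-213) = 300*(-1/239) + (3 - 2*√19/3)*(-1/213) = -300/239 + (-1/71 + 2*√19/639) = -21539/16969 + 2*√19/639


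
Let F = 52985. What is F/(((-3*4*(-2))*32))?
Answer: 52985/768 ≈ 68.991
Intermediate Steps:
F/(((-3*4*(-2))*32)) = 52985/(((-3*4*(-2))*32)) = 52985/((-12*(-2)*32)) = 52985/((24*32)) = 52985/768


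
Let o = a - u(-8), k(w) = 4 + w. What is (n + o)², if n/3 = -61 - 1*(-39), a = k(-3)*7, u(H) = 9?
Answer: 4624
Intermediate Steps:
a = 7 (a = (4 - 3)*7 = 1*7 = 7)
n = -66 (n = 3*(-61 - 1*(-39)) = 3*(-61 + 39) = 3*(-22) = -66)
o = -2 (o = 7 - 1*9 = 7 - 9 = -2)
(n + o)² = (-66 - 2)² = (-68)² = 4624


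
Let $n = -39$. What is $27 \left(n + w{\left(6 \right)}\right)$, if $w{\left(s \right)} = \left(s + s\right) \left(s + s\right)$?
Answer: $2835$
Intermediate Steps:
$w{\left(s \right)} = 4 s^{2}$ ($w{\left(s \right)} = 2 s 2 s = 4 s^{2}$)
$27 \left(n + w{\left(6 \right)}\right) = 27 \left(-39 + 4 \cdot 6^{2}\right) = 27 \left(-39 + 4 \cdot 36\right) = 27 \left(-39 + 144\right) = 27 \cdot 105 = 2835$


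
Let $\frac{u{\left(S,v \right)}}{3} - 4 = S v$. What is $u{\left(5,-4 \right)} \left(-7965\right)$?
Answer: $382320$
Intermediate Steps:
$u{\left(S,v \right)} = 12 + 3 S v$
$u{\left(5,-4 \right)} \left(-7965\right) = \left(12 + 3 \cdot 5 \left(-4\right)\right) \left(-7965\right) = \left(12 - 60\right) \left(-7965\right) = \left(-48\right) \left(-7965\right) = 382320$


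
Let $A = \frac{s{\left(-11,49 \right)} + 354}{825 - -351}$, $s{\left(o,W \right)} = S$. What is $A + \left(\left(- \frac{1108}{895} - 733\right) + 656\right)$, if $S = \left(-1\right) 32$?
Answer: $- \frac{5861347}{75180} \approx -77.964$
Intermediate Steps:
$S = -32$
$s{\left(o,W \right)} = -32$
$A = \frac{23}{84}$ ($A = \frac{-32 + 354}{825 - -351} = \frac{322}{825 + \left(-24 + 375\right)} = \frac{322}{825 + 351} = \frac{322}{1176} = 322 \cdot \frac{1}{1176} = \frac{23}{84} \approx 0.27381$)
$A + \left(\left(- \frac{1108}{895} - 733\right) + 656\right) = \frac{23}{84} + \left(\left(- \frac{1108}{895} - 733\right) + 656\right) = \frac{23}{84} + \left(- \frac{657143}{895} + 656\right) = \frac{23}{84} - \frac{70023}{895} = - \frac{5861347}{75180}$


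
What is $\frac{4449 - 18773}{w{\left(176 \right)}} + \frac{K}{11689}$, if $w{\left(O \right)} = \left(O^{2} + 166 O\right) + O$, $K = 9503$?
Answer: $\frac{101560967}{176410388} \approx 0.57571$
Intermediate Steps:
$w{\left(O \right)} = O^{2} + 167 O$
$\frac{4449 - 18773}{w{\left(176 \right)}} + \frac{K}{11689} = \frac{4449 - 18773}{176 \left(167 + 176\right)} + \frac{9503}{11689} = \frac{4449 - 18773}{176 \cdot 343} + 9503 \cdot \frac{1}{11689} = - \frac{14324}{60368} + \frac{9503}{11689} = \left(-14324\right) \frac{1}{60368} + \frac{9503}{11689} = - \frac{3581}{15092} + \frac{9503}{11689} = \frac{101560967}{176410388}$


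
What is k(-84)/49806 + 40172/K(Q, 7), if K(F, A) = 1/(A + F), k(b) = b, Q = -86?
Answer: -26343954002/8301 ≈ -3.1736e+6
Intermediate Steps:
k(-84)/49806 + 40172/K(Q, 7) = -84/49806 + 40172/(1/(7 - 86)) = -84*1/49806 + 40172/(1/(-79)) = -14/8301 + 40172/(-1/79) = -14/8301 + 40172*(-79) = -14/8301 - 3173588 = -26343954002/8301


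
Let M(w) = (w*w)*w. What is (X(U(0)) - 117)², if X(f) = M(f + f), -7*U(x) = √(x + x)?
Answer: 13689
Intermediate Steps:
M(w) = w³ (M(w) = w²*w = w³)
U(x) = -√2*√x/7 (U(x) = -√(x + x)/7 = -√2*√x/7)
X(f) = 8*f³ (X(f) = (f + f)³ = (2*f)³ = 8*f³)
(X(U(0)) - 117)² = (8*(-√2*√0/7)³ - 117)² = (8*(-⅐*√2*0)³ - 117)² = (8*0³ - 117)² = (8*0 - 117)² = (0 - 117)² = (-117)² = 13689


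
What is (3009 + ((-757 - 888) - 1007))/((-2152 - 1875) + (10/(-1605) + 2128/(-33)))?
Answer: -60027/687955 ≈ -0.087254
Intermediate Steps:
(3009 + ((-757 - 888) - 1007))/((-2152 - 1875) + (10/(-1605) + 2128/(-33))) = (3009 + (-1645 - 1007))/(-4027 + (10*(-1/1605) + 2128*(-1/33))) = (3009 - 2652)/(-4027 + (-2/321 - 2128/33)) = 357/(-4027 - 75906/1177) = 357/(-4815685/1177) = 357*(-1177/4815685) = -60027/687955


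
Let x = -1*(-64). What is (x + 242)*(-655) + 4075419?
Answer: 3874989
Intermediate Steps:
x = 64
(x + 242)*(-655) + 4075419 = (64 + 242)*(-655) + 4075419 = 306*(-655) + 4075419 = -200430 + 4075419 = 3874989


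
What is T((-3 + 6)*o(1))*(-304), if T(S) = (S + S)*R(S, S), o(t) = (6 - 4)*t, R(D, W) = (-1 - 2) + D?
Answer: -10944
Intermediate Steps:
R(D, W) = -3 + D
o(t) = 2*t
T(S) = 2*S*(-3 + S) (T(S) = (S + S)*(-3 + S) = (2*S)*(-3 + S) = 2*S*(-3 + S))
T((-3 + 6)*o(1))*(-304) = (2*((-3 + 6)*(2*1))*(-3 + (-3 + 6)*(2*1)))*(-304) = (2*(3*2)*(-3 + 3*2))*(-304) = (2*6*(-3 + 6))*(-304) = (2*6*3)*(-304) = 36*(-304) = -10944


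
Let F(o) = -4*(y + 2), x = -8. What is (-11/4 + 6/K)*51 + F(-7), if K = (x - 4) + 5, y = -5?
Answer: -4815/28 ≈ -171.96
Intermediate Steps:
K = -7 (K = (-8 - 4) + 5 = -12 + 5 = -7)
F(o) = 12 (F(o) = -4*(-5 + 2) = -4*(-3) = 12)
(-11/4 + 6/K)*51 + F(-7) = (-11/4 + 6/(-7))*51 + 12 = (-11*¼ + 6*(-⅐))*51 + 12 = (-11/4 - 6/7)*51 + 12 = -101/28*51 + 12 = -5151/28 + 12 = -4815/28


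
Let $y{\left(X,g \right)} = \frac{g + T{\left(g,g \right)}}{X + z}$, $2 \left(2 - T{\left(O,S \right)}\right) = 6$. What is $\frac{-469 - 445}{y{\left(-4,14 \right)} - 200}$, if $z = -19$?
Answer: $\frac{21022}{4613} \approx 4.5571$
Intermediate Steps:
$T{\left(O,S \right)} = -1$ ($T{\left(O,S \right)} = 2 - 3 = -1$)
$y{\left(X,g \right)} = \frac{-1 + g}{-19 + X}$ ($y{\left(X,g \right)} = \frac{g - 1}{X - 19} = \frac{-1 + g}{-19 + X}$)
$\frac{-469 - 445}{y{\left(-4,14 \right)} - 200} = \frac{-469 - 445}{\frac{-1 + 14}{-19 - 4} - 200} = - \frac{914}{\frac{1}{-23} \cdot 13 - 200} = - \frac{914}{\left(- \frac{1}{23}\right) 13 - 200} = - \frac{914}{- \frac{13}{23} - 200} = - \frac{914}{- \frac{4613}{23}} = \left(-914\right) \left(- \frac{23}{4613}\right) = \frac{21022}{4613}$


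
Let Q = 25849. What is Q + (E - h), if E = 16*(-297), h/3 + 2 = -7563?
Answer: 43792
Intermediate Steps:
h = -22695 (h = -6 + 3*(-7563) = -6 - 22689 = -22695)
E = -4752
Q + (E - h) = 25849 + (-4752 - 1*(-22695)) = 25849 + (-4752 + 22695) = 25849 + 17943 = 43792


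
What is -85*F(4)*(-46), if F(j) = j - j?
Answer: 0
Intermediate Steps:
F(j) = 0
-85*F(4)*(-46) = -85*0*(-46) = 0*(-46) = 0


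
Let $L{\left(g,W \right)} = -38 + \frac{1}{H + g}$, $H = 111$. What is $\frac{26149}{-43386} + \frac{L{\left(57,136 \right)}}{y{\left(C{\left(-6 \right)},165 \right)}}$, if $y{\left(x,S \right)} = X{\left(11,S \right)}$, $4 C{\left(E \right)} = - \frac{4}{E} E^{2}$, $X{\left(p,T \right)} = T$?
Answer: $- \frac{23851979}{28634760} \approx -0.83297$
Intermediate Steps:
$L{\left(g,W \right)} = -38 + \frac{1}{111 + g}$
$C{\left(E \right)} = - E$ ($C{\left(E \right)} = \frac{- \frac{4}{E} E^{2}}{4} = \frac{\left(-4\right) E}{4} = - E$)
$y{\left(x,S \right)} = S$
$\frac{26149}{-43386} + \frac{L{\left(57,136 \right)}}{y{\left(C{\left(-6 \right)},165 \right)}} = \frac{26149}{-43386} + \frac{\frac{1}{111 + 57} \left(-4217 - 2166\right)}{165} = 26149 \left(- \frac{1}{43386}\right) + \frac{-4217 - 2166}{168} \cdot \frac{1}{165} = - \frac{26149}{43386} + \frac{1}{168} \left(-6383\right) \frac{1}{165} = - \frac{26149}{43386} - \frac{6383}{27720} = - \frac{23851979}{28634760}$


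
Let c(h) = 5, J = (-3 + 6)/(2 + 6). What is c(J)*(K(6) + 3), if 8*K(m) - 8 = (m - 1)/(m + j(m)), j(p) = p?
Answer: 1945/96 ≈ 20.260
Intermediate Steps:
J = 3/8 ≈ 0.37500
K(m) = 1 + (-1 + m)/(16*m) (K(m) = 1 + ((m - 1)/(m + m))/8 = 1 + ((-1 + m)/((2*m)))/8 = 1 + ((-1 + m)*(1/(2*m)))/8 = 1 + ((-1 + m)/(2*m))/8 = 1 + (-1 + m)/(16*m))
c(J)*(K(6) + 3) = 5*((1/16)*(-1 + 17*6)/6 + 3) = 5*((1/16)*(⅙)*(-1 + 102) + 3) = 5*((1/16)*(⅙)*101 + 3) = 5*(101/96 + 3) = 5*(389/96) = 1945/96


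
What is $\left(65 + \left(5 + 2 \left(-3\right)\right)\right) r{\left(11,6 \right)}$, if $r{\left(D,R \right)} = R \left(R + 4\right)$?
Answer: $3840$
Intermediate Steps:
$r{\left(D,R \right)} = R \left(4 + R\right)$
$\left(65 + \left(5 + 2 \left(-3\right)\right)\right) r{\left(11,6 \right)} = \left(65 + \left(5 + 2 \left(-3\right)\right)\right) 6 \left(4 + 6\right) = \left(65 + \left(5 - 6\right)\right) 6 \cdot 10 = \left(65 - 1\right) 60 = 64 \cdot 60 = 3840$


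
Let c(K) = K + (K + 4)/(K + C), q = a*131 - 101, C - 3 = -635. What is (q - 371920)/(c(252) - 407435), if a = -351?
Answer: 3054630/2975573 ≈ 1.0266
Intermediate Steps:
C = -632 (C = 3 - 635 = -632)
q = -46082 (q = -351*131 - 101 = -45981 - 101 = -46082)
c(K) = K + (4 + K)/(-632 + K) (c(K) = K + (K + 4)/(K - 632) = K + (4 + K)/(-632 + K))
(q - 371920)/(c(252) - 407435) = (-46082 - 371920)/((4 + 252**2 - 631*252)/(-632 + 252) - 407435) = -418002/((4 + 63504 - 159012)/(-380) - 407435) = -418002/(-1/380*(-95504) - 407435) = -418002/(23876/95 - 407435) = -418002/(-38682449/95) = -418002*(-95/38682449) = 3054630/2975573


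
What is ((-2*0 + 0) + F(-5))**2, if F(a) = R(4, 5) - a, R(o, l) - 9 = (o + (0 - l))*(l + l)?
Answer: 16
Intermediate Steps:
R(o, l) = 9 + 2*l*(o - l) (R(o, l) = 9 + (o + (0 - l))*(l + l) = 9 + (o - l)*(2*l) = 9 + 2*l*(o - l))
F(a) = -1 - a (F(a) = (9 - 2*5**2 + 2*5*4) - a = (9 - 2*25 + 40) - a = (9 - 50 + 40) - a = -1 - a)
((-2*0 + 0) + F(-5))**2 = ((-2*0 + 0) + (-1 - 1*(-5)))**2 = ((0 + 0) + (-1 + 5))**2 = (0 + 4)**2 = 4**2 = 16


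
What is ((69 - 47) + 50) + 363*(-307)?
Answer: -111369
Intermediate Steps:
((69 - 47) + 50) + 363*(-307) = (22 + 50) - 111441 = 72 - 111441 = -111369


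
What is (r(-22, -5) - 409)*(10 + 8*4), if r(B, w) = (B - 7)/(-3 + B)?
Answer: -428232/25 ≈ -17129.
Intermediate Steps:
r(B, w) = (-7 + B)/(-3 + B)
(r(-22, -5) - 409)*(10 + 8*4) = ((-7 - 22)/(-3 - 22) - 409)*(10 + 8*4) = (-29/(-25) - 409)*(10 + 32) = (-1/25*(-29) - 409)*42 = (29/25 - 409)*42 = -10196/25*42 = -428232/25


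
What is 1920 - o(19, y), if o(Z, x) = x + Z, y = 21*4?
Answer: 1817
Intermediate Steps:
y = 84
o(Z, x) = Z + x
1920 - o(19, y) = 1920 - (19 + 84) = 1920 - 1*103 = 1920 - 103 = 1817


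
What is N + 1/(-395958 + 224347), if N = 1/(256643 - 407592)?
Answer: -322560/25904508839 ≈ -1.2452e-5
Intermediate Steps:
N = -1/150949 (N = 1/(-150949) = -1/150949 ≈ -6.6248e-6)
N + 1/(-395958 + 224347) = -1/150949 + 1/(-395958 + 224347) = -1/150949 + 1/(-171611) = -1/150949 - 1/171611 = -322560/25904508839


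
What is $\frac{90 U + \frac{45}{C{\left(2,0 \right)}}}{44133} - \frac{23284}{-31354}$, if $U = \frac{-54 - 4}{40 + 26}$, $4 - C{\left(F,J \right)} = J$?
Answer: $\frac{7520081713}{10147471268} \approx 0.74108$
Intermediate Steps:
$C{\left(F,J \right)} = 4 - J$
$U = - \frac{29}{33}$ ($U = - \frac{58}{66} = \left(-58\right) \frac{1}{66} = - \frac{29}{33} \approx -0.87879$)
$\frac{90 U + \frac{45}{C{\left(2,0 \right)}}}{44133} - \frac{23284}{-31354} = \frac{90 \left(- \frac{29}{33}\right) + \frac{45}{4 - 0}}{44133} - \frac{23284}{-31354} = \left(- \frac{870}{11} + \frac{45}{4 + 0}\right) \frac{1}{44133} - - \frac{11642}{15677} = \left(- \frac{870}{11} + \frac{45}{4}\right) \frac{1}{44133} + \frac{11642}{15677} = \left(- \frac{2985}{44}\right) \frac{1}{44133} + \frac{11642}{15677} = - \frac{995}{647284} + \frac{11642}{15677} = \frac{7520081713}{10147471268}$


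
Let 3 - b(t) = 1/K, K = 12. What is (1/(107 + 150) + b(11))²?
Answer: 81126049/9511056 ≈ 8.5297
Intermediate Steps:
b(t) = 35/12 (b(t) = 3 - 1/12 = 35/12)
(1/(107 + 150) + b(11))² = (1/(107 + 150) + 35/12)² = (1/257 + 35/12)² = (9007/3084)² = 81126049/9511056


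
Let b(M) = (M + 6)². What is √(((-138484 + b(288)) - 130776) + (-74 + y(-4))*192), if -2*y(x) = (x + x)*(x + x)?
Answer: 2*I*√50794 ≈ 450.75*I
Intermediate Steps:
y(x) = -2*x² (y(x) = -(x + x)*(x + x)/2 = -2*x*2*x/2 = -2*x²)
b(M) = (6 + M)²
√(((-138484 + b(288)) - 130776) + (-74 + y(-4))*192) = √(((-138484 + (6 + 288)²) - 130776) + (-74 - 2*(-4)²)*192) = √(((-138484 + 294²) - 130776) + (-74 - 2*16)*192) = √(((-138484 + 86436) - 130776) + (-74 - 32)*192) = √((-52048 - 130776) - 106*192) = √(-182824 - 20352) = √(-203176) = 2*I*√50794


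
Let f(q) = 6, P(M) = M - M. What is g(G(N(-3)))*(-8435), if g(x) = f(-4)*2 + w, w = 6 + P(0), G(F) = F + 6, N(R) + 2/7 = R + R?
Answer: -151830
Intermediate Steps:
N(R) = -2/7 + 2*R (N(R) = -2/7 + (R + R) = -2/7 + 2*R)
G(F) = 6 + F
P(M) = 0
w = 6 (w = 6 + 0 = 6)
g(x) = 18 (g(x) = 6*2 + 6 = 12 + 6 = 18)
g(G(N(-3)))*(-8435) = 18*(-8435) = -151830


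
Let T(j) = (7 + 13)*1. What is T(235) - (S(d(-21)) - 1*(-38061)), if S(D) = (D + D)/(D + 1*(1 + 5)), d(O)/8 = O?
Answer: -1027163/27 ≈ -38043.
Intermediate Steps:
T(j) = 20 (T(j) = 20*1 = 20)
d(O) = 8*O
S(D) = 2*D/(6 + D) (S(D) = (2*D)/(D + 1*6) = (2*D)/(D + 6) = (2*D)/(6 + D) = 2*D/(6 + D))
T(235) - (S(d(-21)) - 1*(-38061)) = 20 - (2*(8*(-21))/(6 + 8*(-21)) - 1*(-38061)) = 20 - (2*(-168)/(6 - 168) + 38061) = 20 - (2*(-168)/(-162) + 38061) = 20 - (2*(-168)*(-1/162) + 38061) = 20 - (56/27 + 38061) = 20 - 1*1027703/27 = 20 - 1027703/27 = -1027163/27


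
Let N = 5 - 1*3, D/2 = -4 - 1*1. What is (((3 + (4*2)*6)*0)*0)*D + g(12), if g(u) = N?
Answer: 2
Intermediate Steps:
D = -10 (D = 2*(-4 - 1*1) = 2*(-4 - 1) = 2*(-5) = -10)
N = 2 (N = 5 - 3 = 2)
g(u) = 2
(((3 + (4*2)*6)*0)*0)*D + g(12) = (((3 + (4*2)*6)*0)*0)*(-10) + 2 = (((3 + 8*6)*0)*0)*(-10) + 2 = (((3 + 48)*0)*0)*(-10) + 2 = ((51*0)*0)*(-10) + 2 = (0*0)*(-10) + 2 = 0*(-10) + 2 = 0 + 2 = 2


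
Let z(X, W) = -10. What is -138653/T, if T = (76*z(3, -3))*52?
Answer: 138653/39520 ≈ 3.5084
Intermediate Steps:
T = -39520 (T = (76*(-10))*52 = -760*52 = -39520)
-138653/T = -138653/(-39520) = -138653*(-1/39520) = 138653/39520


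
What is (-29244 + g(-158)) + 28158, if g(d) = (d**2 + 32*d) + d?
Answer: 18664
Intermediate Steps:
g(d) = d**2 + 33*d
(-29244 + g(-158)) + 28158 = (-29244 - 158*(33 - 158)) + 28158 = (-29244 - 158*(-125)) + 28158 = (-29244 + 19750) + 28158 = -9494 + 28158 = 18664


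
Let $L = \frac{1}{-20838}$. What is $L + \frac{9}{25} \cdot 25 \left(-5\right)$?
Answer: $- \frac{937711}{20838} \approx -45.0$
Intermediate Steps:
$L = - \frac{1}{20838} \approx -4.7989 \cdot 10^{-5}$
$L + \frac{9}{25} \cdot 25 \left(-5\right) = - \frac{1}{20838} + \frac{9}{25} \cdot 25 \left(-5\right) = - \frac{1}{20838} + 9 \left(-5\right) = - \frac{1}{20838} - 45 = - \frac{937711}{20838}$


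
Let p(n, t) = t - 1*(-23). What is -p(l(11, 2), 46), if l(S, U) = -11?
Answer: -69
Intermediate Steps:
p(n, t) = 23 + t (p(n, t) = t + 23 = 23 + t)
-p(l(11, 2), 46) = -(23 + 46) = -1*69 = -69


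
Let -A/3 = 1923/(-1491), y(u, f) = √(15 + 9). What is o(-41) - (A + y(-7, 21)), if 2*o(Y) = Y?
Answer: -24223/994 - 2*√6 ≈ -29.268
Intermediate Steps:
y(u, f) = 2*√6 (y(u, f) = √24 = 2*√6)
o(Y) = Y/2
A = 1923/497 (A = -5769/(-1491) = -5769*(-1)/1491 = -3*(-641/497) = 1923/497 ≈ 3.8692)
o(-41) - (A + y(-7, 21)) = (½)*(-41) - (1923/497 + 2*√6) = -41/2 + (-1923/497 - 2*√6) = -24223/994 - 2*√6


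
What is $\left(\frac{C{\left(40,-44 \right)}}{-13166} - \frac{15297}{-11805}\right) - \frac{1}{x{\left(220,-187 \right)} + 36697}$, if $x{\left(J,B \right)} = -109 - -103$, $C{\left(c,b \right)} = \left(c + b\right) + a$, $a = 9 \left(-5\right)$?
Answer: $\frac{2470215593849}{1900895033110} \approx 1.2995$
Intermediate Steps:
$a = -45$
$C{\left(c,b \right)} = -45 + b + c$ ($C{\left(c,b \right)} = \left(c + b\right) - 45 = \left(b + c\right) - 45 = -45 + b + c$)
$x{\left(J,B \right)} = -6$ ($x{\left(J,B \right)} = -109 + 103 = -6$)
$\left(\frac{C{\left(40,-44 \right)}}{-13166} - \frac{15297}{-11805}\right) - \frac{1}{x{\left(220,-187 \right)} + 36697} = \left(\frac{-45 - 44 + 40}{-13166} - \frac{15297}{-11805}\right) - \frac{1}{-6 + 36697} = \left(\left(-49\right) \left(- \frac{1}{13166}\right) - - \frac{5099}{3935}\right) - \frac{1}{36691} = \left(\frac{49}{13166} + \frac{5099}{3935}\right) - \frac{1}{36691} = \frac{67326249}{51808210} - \frac{1}{36691} = \frac{2470215593849}{1900895033110}$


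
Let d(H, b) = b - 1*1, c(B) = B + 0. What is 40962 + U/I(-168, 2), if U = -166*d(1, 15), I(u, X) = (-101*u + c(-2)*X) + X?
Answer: 347479484/8483 ≈ 40962.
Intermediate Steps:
c(B) = B
I(u, X) = -X - 101*u (I(u, X) = (-101*u - 2*X) + X = -X - 101*u)
d(H, b) = -1 + b (d(H, b) = b - 1 = -1 + b)
U = -2324 (U = -166*(-1 + 15) = -166*14 = -2324)
40962 + U/I(-168, 2) = 40962 - 2324/(-1*2 - 101*(-168)) = 40962 - 2324/(-2 + 16968) = 40962 - 2324/16966 = 40962 - 2324*1/16966 = 40962 - 1162/8483 = 347479484/8483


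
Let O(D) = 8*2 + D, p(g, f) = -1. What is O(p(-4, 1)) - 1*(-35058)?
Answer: 35073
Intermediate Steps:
O(D) = 16 + D
O(p(-4, 1)) - 1*(-35058) = (16 - 1) - 1*(-35058) = 15 + 35058 = 35073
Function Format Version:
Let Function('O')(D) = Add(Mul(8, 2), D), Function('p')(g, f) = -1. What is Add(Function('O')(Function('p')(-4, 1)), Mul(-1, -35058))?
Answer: 35073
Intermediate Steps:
Function('O')(D) = Add(16, D)
Add(Function('O')(Function('p')(-4, 1)), Mul(-1, -35058)) = Add(Add(16, -1), Mul(-1, -35058)) = Add(15, 35058) = 35073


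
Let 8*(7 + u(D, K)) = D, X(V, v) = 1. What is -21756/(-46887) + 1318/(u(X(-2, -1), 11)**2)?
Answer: 1340274708/47277725 ≈ 28.349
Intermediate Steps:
u(D, K) = -7 + D/8
-21756/(-46887) + 1318/(u(X(-2, -1), 11)**2) = -21756/(-46887) + 1318/((-7 + (1/8)*1)**2) = -21756*(-1/46887) + 1318/((-7 + 1/8)**2) = 7252/15629 + 1318/((-55/8)**2) = 7252/15629 + 1318/(3025/64) = 7252/15629 + 1318*(64/3025) = 7252/15629 + 84352/3025 = 1340274708/47277725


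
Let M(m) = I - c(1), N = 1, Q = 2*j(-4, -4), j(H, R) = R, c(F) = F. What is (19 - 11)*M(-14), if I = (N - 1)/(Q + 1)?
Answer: -8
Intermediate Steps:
Q = -8 (Q = 2*(-4) = -8)
I = 0 (I = (1 - 1)/(-8 + 1) = 0/(-7) = 0*(-⅐) = 0)
M(m) = -1 (M(m) = 0 - 1*1 = 0 - 1 = -1)
(19 - 11)*M(-14) = (19 - 11)*(-1) = 8*(-1) = -8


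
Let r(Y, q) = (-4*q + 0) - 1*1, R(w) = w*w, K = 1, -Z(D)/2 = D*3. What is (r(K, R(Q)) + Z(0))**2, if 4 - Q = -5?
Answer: 105625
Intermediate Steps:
Z(D) = -6*D (Z(D) = -2*D*3 = -6*D)
Q = 9 (Q = 4 - 1*(-5) = 4 + 5 = 9)
R(w) = w**2
r(Y, q) = -1 - 4*q (r(Y, q) = -4*q - 1 = -1 - 4*q)
(r(K, R(Q)) + Z(0))**2 = ((-1 - 4*9**2) - 6*0)**2 = ((-1 - 4*81) + 0)**2 = ((-1 - 324) + 0)**2 = (-325 + 0)**2 = (-325)**2 = 105625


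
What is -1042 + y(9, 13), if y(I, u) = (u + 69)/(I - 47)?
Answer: -19839/19 ≈ -1044.2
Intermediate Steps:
y(I, u) = (69 + u)/(-47 + I)
-1042 + y(9, 13) = -1042 + (69 + 13)/(-47 + 9) = -1042 + 82/(-38) = -1042 - 1/38*82 = -1042 - 41/19 = -19839/19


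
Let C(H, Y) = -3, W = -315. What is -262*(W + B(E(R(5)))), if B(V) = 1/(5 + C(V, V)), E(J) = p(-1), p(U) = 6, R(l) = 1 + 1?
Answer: 82399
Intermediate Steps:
R(l) = 2
E(J) = 6
B(V) = ½ (B(V) = 1/(5 - 3) = 1/2 = ½)
-262*(W + B(E(R(5)))) = -262*(-315 + ½) = -262*(-629/2) = 82399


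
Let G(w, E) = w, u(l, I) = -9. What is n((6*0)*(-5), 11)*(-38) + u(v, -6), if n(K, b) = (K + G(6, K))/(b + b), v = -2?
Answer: -213/11 ≈ -19.364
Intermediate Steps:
n(K, b) = (6 + K)/(2*b) (n(K, b) = (K + 6)/(b + b) = (6 + K)/((2*b)) = (6 + K)*(1/(2*b)) = (6 + K)/(2*b))
n((6*0)*(-5), 11)*(-38) + u(v, -6) = ((½)*(6 + (6*0)*(-5))/11)*(-38) - 9 = ((½)*(1/11)*(6 + 0*(-5)))*(-38) - 9 = ((½)*(1/11)*(6 + 0))*(-38) - 9 = ((½)*(1/11)*6)*(-38) - 9 = (3/11)*(-38) - 9 = -114/11 - 9 = -213/11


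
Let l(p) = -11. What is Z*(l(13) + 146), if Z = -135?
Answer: -18225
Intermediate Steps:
Z*(l(13) + 146) = -135*(-11 + 146) = -135*135 = -18225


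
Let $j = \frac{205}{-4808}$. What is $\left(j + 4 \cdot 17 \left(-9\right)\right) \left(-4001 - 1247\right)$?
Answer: $\frac{1930411856}{601} \approx 3.212 \cdot 10^{6}$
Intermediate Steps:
$j = - \frac{205}{4808}$ ($j = 205 \left(- \frac{1}{4808}\right) = - \frac{205}{4808} \approx -0.042637$)
$\left(j + 4 \cdot 17 \left(-9\right)\right) \left(-4001 - 1247\right) = \left(- \frac{205}{4808} + 4 \cdot 17 \left(-9\right)\right) \left(-4001 - 1247\right) = \left(- \frac{205}{4808} + 68 \left(-9\right)\right) \left(-5248\right) = \left(- \frac{205}{4808} - 612\right) \left(-5248\right) = \left(- \frac{2942701}{4808}\right) \left(-5248\right) = \frac{1930411856}{601}$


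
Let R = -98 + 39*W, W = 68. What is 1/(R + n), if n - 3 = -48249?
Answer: -1/45692 ≈ -2.1886e-5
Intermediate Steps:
n = -48246 (n = 3 - 48249 = -48246)
R = 2554 (R = -98 + 39*68 = -98 + 2652 = 2554)
1/(R + n) = 1/(2554 - 48246) = 1/(-45692) = -1/45692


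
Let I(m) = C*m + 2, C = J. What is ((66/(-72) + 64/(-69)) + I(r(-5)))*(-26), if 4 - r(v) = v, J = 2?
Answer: -65143/138 ≈ -472.05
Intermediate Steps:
r(v) = 4 - v
C = 2
I(m) = 2 + 2*m (I(m) = 2*m + 2 = 2 + 2*m)
((66/(-72) + 64/(-69)) + I(r(-5)))*(-26) = ((66/(-72) + 64/(-69)) + (2 + 2*(4 - 1*(-5))))*(-26) = ((66*(-1/72) + 64*(-1/69)) + (2 + 2*(4 + 5)))*(-26) = ((-11/12 - 64/69) + (2 + 2*9))*(-26) = (-509/276 + (2 + 18))*(-26) = (-509/276 + 20)*(-26) = (5011/276)*(-26) = -65143/138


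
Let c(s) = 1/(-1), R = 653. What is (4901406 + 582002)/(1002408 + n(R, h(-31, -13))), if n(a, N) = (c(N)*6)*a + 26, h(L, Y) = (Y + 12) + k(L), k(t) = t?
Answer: 1370852/249629 ≈ 5.4916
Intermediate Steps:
h(L, Y) = 12 + L + Y (h(L, Y) = (Y + 12) + L = (12 + Y) + L = 12 + L + Y)
c(s) = -1
n(a, N) = 26 - 6*a (n(a, N) = (-1*6)*a + 26 = -6*a + 26 = 26 - 6*a)
(4901406 + 582002)/(1002408 + n(R, h(-31, -13))) = (4901406 + 582002)/(1002408 + (26 - 6*653)) = 5483408/(1002408 + (26 - 3918)) = 5483408/(1002408 - 3892) = 5483408/998516 = 5483408*(1/998516) = 1370852/249629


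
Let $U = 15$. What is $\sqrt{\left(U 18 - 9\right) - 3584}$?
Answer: $i \sqrt{3323} \approx 57.645 i$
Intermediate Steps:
$\sqrt{\left(U 18 - 9\right) - 3584} = \sqrt{\left(15 \cdot 18 - 9\right) - 3584} = \sqrt{\left(270 - 9\right) - 3584} = \sqrt{261 - 3584} = \sqrt{-3323} = i \sqrt{3323}$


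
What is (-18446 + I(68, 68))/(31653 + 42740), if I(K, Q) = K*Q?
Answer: -13822/74393 ≈ -0.18580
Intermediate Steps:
(-18446 + I(68, 68))/(31653 + 42740) = (-18446 + 68*68)/(31653 + 42740) = (-18446 + 4624)/74393 = -13822*1/74393 = -13822/74393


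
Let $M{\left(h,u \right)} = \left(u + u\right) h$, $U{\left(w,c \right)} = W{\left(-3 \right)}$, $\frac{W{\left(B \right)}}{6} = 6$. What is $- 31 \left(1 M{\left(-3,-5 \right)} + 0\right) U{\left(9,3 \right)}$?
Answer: $-33480$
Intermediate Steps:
$W{\left(B \right)} = 36$ ($W{\left(B \right)} = 6 \cdot 6 = 36$)
$U{\left(w,c \right)} = 36$
$M{\left(h,u \right)} = 2 h u$ ($M{\left(h,u \right)} = 2 u h = 2 h u$)
$- 31 \left(1 M{\left(-3,-5 \right)} + 0\right) U{\left(9,3 \right)} = - 31 \left(1 \cdot 2 \left(-3\right) \left(-5\right) + 0\right) 36 = - 31 \left(1 \cdot 30 + 0\right) 36 = - 31 \left(30 + 0\right) 36 = \left(-31\right) 30 \cdot 36 = \left(-930\right) 36 = -33480$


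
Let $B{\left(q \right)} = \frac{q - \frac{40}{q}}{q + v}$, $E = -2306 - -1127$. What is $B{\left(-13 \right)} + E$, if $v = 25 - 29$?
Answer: $- \frac{260430}{221} \approx -1178.4$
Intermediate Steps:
$v = -4$
$E = -1179$ ($E = -2306 + 1127 = -1179$)
$B{\left(q \right)} = \frac{q - \frac{40}{q}}{-4 + q}$ ($B{\left(q \right)} = \frac{q - \frac{40}{q}}{q - 4} = \frac{q - \frac{40}{q}}{-4 + q}$)
$B{\left(-13 \right)} + E = \frac{-40 + \left(-13\right)^{2}}{\left(-13\right) \left(-4 - 13\right)} - 1179 = - \frac{-40 + 169}{13 \left(-17\right)} - 1179 = \left(- \frac{1}{13}\right) \left(- \frac{1}{17}\right) 129 - 1179 = \frac{129}{221} - 1179 = - \frac{260430}{221}$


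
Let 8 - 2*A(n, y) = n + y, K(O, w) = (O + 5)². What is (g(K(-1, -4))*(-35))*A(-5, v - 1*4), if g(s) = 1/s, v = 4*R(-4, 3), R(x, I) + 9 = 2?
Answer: -1575/32 ≈ -49.219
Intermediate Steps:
K(O, w) = (5 + O)²
R(x, I) = -7 (R(x, I) = -9 + 2 = -7)
v = -28 (v = 4*(-7) = -28)
A(n, y) = 4 - n/2 - y/2 (A(n, y) = 4 - (n + y)/2 = 4 + (-n/2 - y/2) = 4 - n/2 - y/2)
(g(K(-1, -4))*(-35))*A(-5, v - 1*4) = (-35/(5 - 1)²)*(4 - ½*(-5) - (-28 - 1*4)/2) = (-35/4²)*(4 + 5/2 - (-28 - 4)/2) = (-35/16)*(4 + 5/2 - ½*(-32)) = ((1/16)*(-35))*(4 + 5/2 + 16) = -35/16*45/2 = -1575/32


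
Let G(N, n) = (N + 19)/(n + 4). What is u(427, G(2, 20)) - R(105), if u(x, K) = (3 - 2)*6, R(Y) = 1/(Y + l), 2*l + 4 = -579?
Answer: 2240/373 ≈ 6.0054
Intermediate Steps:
l = -583/2 (l = -2 + (1/2)*(-579) = -2 - 579/2 = -583/2 ≈ -291.50)
G(N, n) = (19 + N)/(4 + n)
R(Y) = 1/(-583/2 + Y) (R(Y) = 1/(Y - 583/2) = 1/(-583/2 + Y))
u(x, K) = 6 (u(x, K) = 1*6 = 6)
u(427, G(2, 20)) - R(105) = 6 - 2/(-583 + 2*105) = 6 - 2/(-583 + 210) = 6 - 2/(-373) = 6 - 2*(-1)/373 = 6 - 1*(-2/373) = 6 + 2/373 = 2240/373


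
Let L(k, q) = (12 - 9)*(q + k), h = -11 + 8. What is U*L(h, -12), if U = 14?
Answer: -630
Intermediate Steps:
h = -3
L(k, q) = 3*k + 3*q (L(k, q) = 3*(k + q) = 3*k + 3*q)
U*L(h, -12) = 14*(3*(-3) + 3*(-12)) = 14*(-9 - 36) = 14*(-45) = -630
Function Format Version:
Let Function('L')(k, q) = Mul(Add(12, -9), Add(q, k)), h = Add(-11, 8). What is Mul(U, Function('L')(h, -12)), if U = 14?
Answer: -630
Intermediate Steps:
h = -3
Function('L')(k, q) = Add(Mul(3, k), Mul(3, q)) (Function('L')(k, q) = Mul(3, Add(k, q)) = Add(Mul(3, k), Mul(3, q)))
Mul(U, Function('L')(h, -12)) = Mul(14, Add(Mul(3, -3), Mul(3, -12))) = Mul(14, Add(-9, -36)) = Mul(14, -45) = -630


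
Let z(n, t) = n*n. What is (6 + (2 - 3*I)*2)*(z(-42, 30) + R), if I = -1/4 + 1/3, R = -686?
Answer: 10241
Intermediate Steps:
z(n, t) = n²
I = 1/12 (I = -1*¼ + 1*(⅓) = -¼ + ⅓ = 1/12 ≈ 0.083333)
(6 + (2 - 3*I)*2)*(z(-42, 30) + R) = (6 + (2 - 3*1/12)*2)*((-42)² - 686) = (6 + (2 - ¼)*2)*(1764 - 686) = (6 + (7/4)*2)*1078 = (6 + 7/2)*1078 = (19/2)*1078 = 10241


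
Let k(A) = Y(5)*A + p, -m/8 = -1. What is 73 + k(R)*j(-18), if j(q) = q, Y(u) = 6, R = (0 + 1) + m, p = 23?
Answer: -1313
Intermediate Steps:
m = 8 (m = -8*(-1) = 8)
R = 9 (R = (0 + 1) + 8 = 1 + 8 = 9)
k(A) = 23 + 6*A (k(A) = 6*A + 23 = 23 + 6*A)
73 + k(R)*j(-18) = 73 + (23 + 6*9)*(-18) = 73 + (23 + 54)*(-18) = 73 + 77*(-18) = 73 - 1386 = -1313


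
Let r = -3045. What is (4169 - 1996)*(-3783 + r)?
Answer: -14837244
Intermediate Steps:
(4169 - 1996)*(-3783 + r) = (4169 - 1996)*(-3783 - 3045) = 2173*(-6828) = -14837244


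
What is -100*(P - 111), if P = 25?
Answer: 8600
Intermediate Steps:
-100*(P - 111) = -100*(25 - 111) = -100*(-86) = 8600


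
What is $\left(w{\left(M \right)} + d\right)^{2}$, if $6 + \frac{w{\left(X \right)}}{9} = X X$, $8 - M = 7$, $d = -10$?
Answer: $3025$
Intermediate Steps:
$M = 1$ ($M = 8 - 7 = 1$)
$w{\left(X \right)} = -54 + 9 X^{2}$ ($w{\left(X \right)} = -54 + 9 X X = -54 + 9 X^{2}$)
$\left(w{\left(M \right)} + d\right)^{2} = \left(\left(-54 + 9 \cdot 1^{2}\right) - 10\right)^{2} = \left(\left(-54 + 9 \cdot 1\right) - 10\right)^{2} = \left(\left(-54 + 9\right) - 10\right)^{2} = \left(-45 - 10\right)^{2} = \left(-55\right)^{2} = 3025$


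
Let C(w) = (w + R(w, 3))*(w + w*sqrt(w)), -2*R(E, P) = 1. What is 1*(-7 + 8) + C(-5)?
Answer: 57/2 + 55*I*sqrt(5)/2 ≈ 28.5 + 61.492*I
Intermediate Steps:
R(E, P) = -1/2 (R(E, P) = -1/2*1 = -1/2)
C(w) = (-1/2 + w)*(w + w**(3/2)) (C(w) = (w - 1/2)*(w + w*sqrt(w)) = (-1/2 + w)*(w + w**(3/2)))
1*(-7 + 8) + C(-5) = 1*(-7 + 8) + ((-5)**2 + (-5)**(5/2) - 1/2*(-5) - (-5)*I*sqrt(5)/2) = 1*1 + (25 + 25*I*sqrt(5) + 5/2 - (-5)*I*sqrt(5)/2) = 1 + (25 + 25*I*sqrt(5) + 5/2 + 5*I*sqrt(5)/2) = 1 + (55/2 + 55*I*sqrt(5)/2) = 57/2 + 55*I*sqrt(5)/2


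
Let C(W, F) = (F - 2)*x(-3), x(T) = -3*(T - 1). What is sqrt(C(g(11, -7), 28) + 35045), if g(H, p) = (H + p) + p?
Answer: sqrt(35357) ≈ 188.03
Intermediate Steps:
g(H, p) = H + 2*p
x(T) = 3 - 3*T (x(T) = -3*(-1 + T) = 3 - 3*T)
C(W, F) = -24 + 12*F (C(W, F) = (F - 2)*(3 - 3*(-3)) = (-2 + F)*(3 + 9) = (-2 + F)*12 = -24 + 12*F)
sqrt(C(g(11, -7), 28) + 35045) = sqrt((-24 + 12*28) + 35045) = sqrt((-24 + 336) + 35045) = sqrt(312 + 35045) = sqrt(35357)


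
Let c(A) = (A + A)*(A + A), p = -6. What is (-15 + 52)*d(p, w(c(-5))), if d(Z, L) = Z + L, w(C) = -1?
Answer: -259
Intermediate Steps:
c(A) = 4*A² (c(A) = (2*A)*(2*A) = 4*A²)
d(Z, L) = L + Z
(-15 + 52)*d(p, w(c(-5))) = (-15 + 52)*(-1 - 6) = 37*(-7) = -259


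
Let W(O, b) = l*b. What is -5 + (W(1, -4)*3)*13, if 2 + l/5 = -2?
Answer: 3115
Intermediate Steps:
l = -20 (l = -10 + 5*(-2) = -10 - 10 = -20)
W(O, b) = -20*b
-5 + (W(1, -4)*3)*13 = -5 + (-20*(-4)*3)*13 = -5 + (80*3)*13 = -5 + 240*13 = -5 + 3120 = 3115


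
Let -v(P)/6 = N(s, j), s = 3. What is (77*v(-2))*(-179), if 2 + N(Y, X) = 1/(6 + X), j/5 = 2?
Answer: -1281819/8 ≈ -1.6023e+5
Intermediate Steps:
j = 10 (j = 5*2 = 10)
N(Y, X) = -2 + 1/(6 + X)
v(P) = 93/8 (v(P) = -6*(-11 - 2*10)/(6 + 10) = -6*(-11 - 20)/16 = -3*(-31)/8 = -6*(-31/16) = 93/8)
(77*v(-2))*(-179) = (77*(93/8))*(-179) = (7161/8)*(-179) = -1281819/8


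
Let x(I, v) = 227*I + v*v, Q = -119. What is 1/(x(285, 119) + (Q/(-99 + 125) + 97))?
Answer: 26/2052659 ≈ 1.2666e-5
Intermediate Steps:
x(I, v) = v**2 + 227*I (x(I, v) = 227*I + v**2 = v**2 + 227*I)
1/(x(285, 119) + (Q/(-99 + 125) + 97)) = 1/((119**2 + 227*285) + (-119/(-99 + 125) + 97)) = 1/((14161 + 64695) + (-119/26 + 97)) = 1/(78856 + (-119*1/26 + 97)) = 1/(78856 + (-119/26 + 97)) = 1/(78856 + 2403/26) = 1/(2052659/26) = 26/2052659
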